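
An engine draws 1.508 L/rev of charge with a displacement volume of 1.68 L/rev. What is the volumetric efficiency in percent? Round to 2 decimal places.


eta_v = (V_actual / V_disp) * 100
Ratio = 1.508 / 1.68 = 0.8976
eta_v = 0.8976 * 100 = 89.76%


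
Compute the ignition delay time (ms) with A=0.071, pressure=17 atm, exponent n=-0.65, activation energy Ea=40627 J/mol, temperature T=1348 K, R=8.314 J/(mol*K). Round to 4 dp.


tau = A * P^n * exp(Ea/(R*T))
P^n = 17^(-0.65) = 0.15856532
Ea/(R*T) = 40627/(8.314*1348) = 3.625057
exp(Ea/(R*T)) = 37.526863
tau = 0.071 * 0.15856532 * 37.526863 = 0.4225 ms


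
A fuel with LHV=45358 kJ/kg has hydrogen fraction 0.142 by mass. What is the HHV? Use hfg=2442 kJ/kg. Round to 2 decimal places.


HHV = LHV + hfg * 9 * H
Water addition = 2442 * 9 * 0.142 = 3120.876 kJ/kg
HHV = 45358 + 3120.876 = 48478.88 kJ/kg


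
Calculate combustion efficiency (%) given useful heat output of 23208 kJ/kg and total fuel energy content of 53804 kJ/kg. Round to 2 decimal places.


Efficiency = (Q_useful / Q_fuel) * 100
Efficiency = (23208 / 53804) * 100
Efficiency = 0.4313 * 100 = 43.13%


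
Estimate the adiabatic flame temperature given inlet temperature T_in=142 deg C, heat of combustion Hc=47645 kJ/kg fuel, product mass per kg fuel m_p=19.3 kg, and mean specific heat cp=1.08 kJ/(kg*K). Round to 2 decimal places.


T_ad = T_in + Hc / (m_p * cp)
Denominator = 19.3 * 1.08 = 20.8440
Temperature rise = 47645 / 20.8440 = 2285.79 K
T_ad = 142 + 2285.79 = 2427.79 deg C


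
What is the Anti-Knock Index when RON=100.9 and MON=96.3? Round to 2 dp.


AKI = (RON + MON) / 2
AKI = (100.9 + 96.3) / 2
AKI = 197.2 / 2 = 98.60


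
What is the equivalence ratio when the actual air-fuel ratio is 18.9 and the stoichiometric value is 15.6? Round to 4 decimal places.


phi = AFR_stoich / AFR_actual
phi = 15.6 / 18.9 = 0.8254


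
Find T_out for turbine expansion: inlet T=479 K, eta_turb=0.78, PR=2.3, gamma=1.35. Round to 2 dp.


T_out = T_in * (1 - eta * (1 - PR^(-(gamma-1)/gamma)))
Exponent = -(1.35-1)/1.35 = -0.25925926
PR^exp = 2.3^(-0.25925926) = 0.80578413
Factor = 1 - 0.78*(1 - 0.80578413) = 0.84851162
T_out = 479 * 0.84851162 = 406.44 K


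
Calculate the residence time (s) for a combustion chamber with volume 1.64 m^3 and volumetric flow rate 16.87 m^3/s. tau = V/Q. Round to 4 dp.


tau = V / Q_flow
tau = 1.64 / 16.87 = 0.0972 s


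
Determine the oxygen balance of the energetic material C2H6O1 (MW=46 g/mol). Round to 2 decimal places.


OB = -1600 * (2C + H/2 - O) / MW
Inner = 2*2 + 6/2 - 1 = 6.00
OB = -1600 * 6.00 / 46 = -208.70%


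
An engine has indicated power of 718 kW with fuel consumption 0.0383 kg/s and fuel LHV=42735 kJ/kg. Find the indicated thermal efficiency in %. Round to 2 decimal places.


eta_ith = (IP / (mf * LHV)) * 100
Denominator = 0.0383 * 42735 = 1636.7505 kW
eta_ith = (718 / 1636.7505) * 100 = 43.87%


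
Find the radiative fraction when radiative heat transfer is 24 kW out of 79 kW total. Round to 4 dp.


f_rad = Q_rad / Q_total
f_rad = 24 / 79 = 0.3038


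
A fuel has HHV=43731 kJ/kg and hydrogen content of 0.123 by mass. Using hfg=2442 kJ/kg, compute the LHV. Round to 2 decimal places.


LHV = HHV - hfg * 9 * H
Water correction = 2442 * 9 * 0.123 = 2703.294 kJ/kg
LHV = 43731 - 2703.294 = 41027.71 kJ/kg


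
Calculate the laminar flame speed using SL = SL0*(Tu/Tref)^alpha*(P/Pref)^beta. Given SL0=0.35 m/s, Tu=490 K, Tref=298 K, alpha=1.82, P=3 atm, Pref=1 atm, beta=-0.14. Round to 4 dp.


SL = SL0 * (Tu/Tref)^alpha * (P/Pref)^beta
T ratio = 490/298 = 1.64429530
(T ratio)^alpha = 1.64429530^1.82 = 2.472198
(P/Pref)^beta = 3^(-0.14) = 0.857439
SL = 0.35 * 2.472198 * 0.857439 = 0.7419 m/s


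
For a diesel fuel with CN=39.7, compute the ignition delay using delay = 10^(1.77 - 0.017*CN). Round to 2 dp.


delay = 10^(1.77 - 0.017*CN)
Exponent = 1.77 - 0.017*39.7 = 1.0951
delay = 10^1.0951 = 12.45 ms


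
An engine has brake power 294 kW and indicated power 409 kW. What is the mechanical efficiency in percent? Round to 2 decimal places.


eta_mech = (BP / IP) * 100
Ratio = 294 / 409 = 0.7188
eta_mech = 0.7188 * 100 = 71.88%


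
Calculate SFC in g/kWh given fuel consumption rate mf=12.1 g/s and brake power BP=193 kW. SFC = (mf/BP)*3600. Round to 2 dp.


SFC = (mf / BP) * 3600
Rate = 12.1 / 193 = 0.062694 g/(s*kW)
SFC = 0.062694 * 3600 = 225.70 g/kWh


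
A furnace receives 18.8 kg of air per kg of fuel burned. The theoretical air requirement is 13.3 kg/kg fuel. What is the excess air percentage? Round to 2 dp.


Excess air = actual - stoichiometric = 18.8 - 13.3 = 5.50 kg/kg fuel
Excess air % = (excess / stoich) * 100 = (5.50 / 13.3) * 100 = 41.35%


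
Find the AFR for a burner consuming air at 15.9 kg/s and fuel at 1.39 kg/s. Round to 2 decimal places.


AFR = m_air / m_fuel
AFR = 15.9 / 1.39 = 11.44


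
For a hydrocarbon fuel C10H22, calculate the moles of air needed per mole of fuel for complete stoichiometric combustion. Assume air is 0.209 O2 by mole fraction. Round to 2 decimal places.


Balanced combustion: C10H22 + 15.5 O2 -> 10 CO2 + 11 H2O
O2 needed = C + H/4 = 10 + 22/4 = 15.50 moles
Air moles = O2 / 0.209 = 15.50 / 0.209 = 74.16 moles air


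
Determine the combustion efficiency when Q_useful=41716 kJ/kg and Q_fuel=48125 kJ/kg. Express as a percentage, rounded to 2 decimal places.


Efficiency = (Q_useful / Q_fuel) * 100
Efficiency = (41716 / 48125) * 100
Efficiency = 0.8668 * 100 = 86.68%


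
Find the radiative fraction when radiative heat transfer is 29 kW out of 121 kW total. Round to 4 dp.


f_rad = Q_rad / Q_total
f_rad = 29 / 121 = 0.2397


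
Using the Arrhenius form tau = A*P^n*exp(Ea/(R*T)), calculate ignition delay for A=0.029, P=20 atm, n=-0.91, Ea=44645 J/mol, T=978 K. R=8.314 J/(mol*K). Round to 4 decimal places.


tau = A * P^n * exp(Ea/(R*T))
P^n = 20^(-0.91) = 0.06547307
Ea/(R*T) = 44645/(8.314*978) = 5.490652
exp(Ea/(R*T)) = 242.415313
tau = 0.029 * 0.06547307 * 242.415313 = 0.4603 ms


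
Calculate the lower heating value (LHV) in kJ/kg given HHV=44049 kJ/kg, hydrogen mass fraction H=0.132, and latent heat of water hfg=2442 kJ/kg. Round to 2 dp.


LHV = HHV - hfg * 9 * H
Water correction = 2442 * 9 * 0.132 = 2901.096 kJ/kg
LHV = 44049 - 2901.096 = 41147.90 kJ/kg


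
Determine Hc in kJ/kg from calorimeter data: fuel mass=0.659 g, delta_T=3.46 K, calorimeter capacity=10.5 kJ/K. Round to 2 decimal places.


Hc = C_cal * delta_T / m_fuel
Q_released = 10.5 * 3.46 = 36.3300 kJ
m_fuel = 0.659 g = 0.659/1000 kg = 0.000659 kg
Hc = 36.3300 / 0.000659 = 55128.98 kJ/kg


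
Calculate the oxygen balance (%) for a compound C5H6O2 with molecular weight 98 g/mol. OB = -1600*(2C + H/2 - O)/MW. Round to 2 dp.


OB = -1600 * (2C + H/2 - O) / MW
Inner = 2*5 + 6/2 - 2 = 11.00
OB = -1600 * 11.00 / 98 = -179.59%


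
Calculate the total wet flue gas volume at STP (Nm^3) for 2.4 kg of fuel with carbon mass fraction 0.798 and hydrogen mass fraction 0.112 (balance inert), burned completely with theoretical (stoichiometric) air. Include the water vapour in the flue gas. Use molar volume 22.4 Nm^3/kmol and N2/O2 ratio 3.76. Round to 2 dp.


Per kg fuel: CO2 = (C/12 kmol)*22.4 = (0.798/12)*22.4 = 1.48960 Nm^3
Per kg fuel: H2O = (H/2 kmol)*22.4 = (0.112/2)*22.4 = 1.25440 Nm^3
O2 needed per kg fuel = C/12 + H/4 = 0.798/12 + 0.112/4 = 0.09450000 kmol
Per kg fuel: N2 = O2*3.76*22.4 = 0.09450000*3.76*22.4 = 7.95917 Nm^3
Total per kg = 1.48960 + 1.25440 + 7.95917 = 10.70317 Nm^3
Total = 10.70317 * 2.4 = 25.69 Nm^3


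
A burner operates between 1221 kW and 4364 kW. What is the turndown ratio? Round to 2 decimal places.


TDR = Q_max / Q_min
TDR = 4364 / 1221 = 3.57


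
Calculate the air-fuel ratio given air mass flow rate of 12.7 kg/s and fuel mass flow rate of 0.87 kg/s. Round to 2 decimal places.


AFR = m_air / m_fuel
AFR = 12.7 / 0.87 = 14.60


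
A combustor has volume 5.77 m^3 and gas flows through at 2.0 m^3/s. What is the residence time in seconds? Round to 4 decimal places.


tau = V / Q_flow
tau = 5.77 / 2.0 = 2.8850 s


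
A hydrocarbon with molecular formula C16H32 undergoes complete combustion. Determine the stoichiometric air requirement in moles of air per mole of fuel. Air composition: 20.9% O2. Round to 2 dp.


Balanced combustion: C16H32 + 24 O2 -> 16 CO2 + 16 H2O
O2 needed = C + H/4 = 16 + 32/4 = 24.00 moles
Air moles = O2 / 0.209 = 24.00 / 0.209 = 114.83 moles air


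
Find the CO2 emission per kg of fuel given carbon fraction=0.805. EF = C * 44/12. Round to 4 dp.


EF = C_frac * (M_CO2 / M_C)
EF = 0.805 * (44/12)
EF = 0.805 * 3.666667 = 2.9517 kg_CO2/kg_fuel


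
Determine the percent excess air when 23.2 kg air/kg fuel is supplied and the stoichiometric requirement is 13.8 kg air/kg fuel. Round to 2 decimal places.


Excess air = actual - stoichiometric = 23.2 - 13.8 = 9.40 kg/kg fuel
Excess air % = (excess / stoich) * 100 = (9.40 / 13.8) * 100 = 68.12%


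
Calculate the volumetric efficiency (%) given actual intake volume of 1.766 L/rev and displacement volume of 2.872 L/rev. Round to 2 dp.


eta_v = (V_actual / V_disp) * 100
Ratio = 1.766 / 2.872 = 0.6149
eta_v = 0.6149 * 100 = 61.49%


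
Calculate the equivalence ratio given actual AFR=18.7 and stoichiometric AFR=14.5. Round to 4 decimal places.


phi = AFR_stoich / AFR_actual
phi = 14.5 / 18.7 = 0.7754


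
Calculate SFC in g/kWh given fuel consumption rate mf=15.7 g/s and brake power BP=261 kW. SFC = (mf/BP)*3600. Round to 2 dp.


SFC = (mf / BP) * 3600
Rate = 15.7 / 261 = 0.060153 g/(s*kW)
SFC = 0.060153 * 3600 = 216.55 g/kWh


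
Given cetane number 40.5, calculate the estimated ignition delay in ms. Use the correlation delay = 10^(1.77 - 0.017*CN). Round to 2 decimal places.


delay = 10^(1.77 - 0.017*CN)
Exponent = 1.77 - 0.017*40.5 = 1.0815
delay = 10^1.0815 = 12.06 ms


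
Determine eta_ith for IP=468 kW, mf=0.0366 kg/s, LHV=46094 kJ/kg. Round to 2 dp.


eta_ith = (IP / (mf * LHV)) * 100
Denominator = 0.0366 * 46094 = 1687.0404 kW
eta_ith = (468 / 1687.0404) * 100 = 27.74%


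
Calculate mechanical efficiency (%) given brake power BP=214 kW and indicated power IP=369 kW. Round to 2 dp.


eta_mech = (BP / IP) * 100
Ratio = 214 / 369 = 0.5799
eta_mech = 0.5799 * 100 = 57.99%


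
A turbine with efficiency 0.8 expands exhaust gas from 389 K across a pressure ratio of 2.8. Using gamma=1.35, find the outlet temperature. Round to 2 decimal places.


T_out = T_in * (1 - eta * (1 - PR^(-(gamma-1)/gamma)))
Exponent = -(1.35-1)/1.35 = -0.25925926
PR^exp = 2.8^(-0.25925926) = 0.76572026
Factor = 1 - 0.8*(1 - 0.76572026) = 0.81257621
T_out = 389 * 0.81257621 = 316.09 K


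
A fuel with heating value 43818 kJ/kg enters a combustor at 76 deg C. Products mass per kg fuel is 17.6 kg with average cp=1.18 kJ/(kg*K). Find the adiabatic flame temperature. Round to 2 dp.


T_ad = T_in + Hc / (m_p * cp)
Denominator = 17.6 * 1.18 = 20.7680
Temperature rise = 43818 / 20.7680 = 2109.88 K
T_ad = 76 + 2109.88 = 2185.88 deg C


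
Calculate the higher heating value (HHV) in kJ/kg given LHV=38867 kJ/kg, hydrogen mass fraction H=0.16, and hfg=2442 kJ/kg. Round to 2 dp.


HHV = LHV + hfg * 9 * H
Water addition = 2442 * 9 * 0.16 = 3516.480 kJ/kg
HHV = 38867 + 3516.480 = 42383.48 kJ/kg


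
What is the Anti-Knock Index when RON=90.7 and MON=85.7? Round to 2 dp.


AKI = (RON + MON) / 2
AKI = (90.7 + 85.7) / 2
AKI = 176.4 / 2 = 88.20


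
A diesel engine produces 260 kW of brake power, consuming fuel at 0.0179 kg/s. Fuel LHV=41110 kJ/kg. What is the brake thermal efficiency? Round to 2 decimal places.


eta_BTE = (BP / (mf * LHV)) * 100
Denominator = 0.0179 * 41110 = 735.8690 kW
eta_BTE = (260 / 735.8690) * 100 = 35.33%


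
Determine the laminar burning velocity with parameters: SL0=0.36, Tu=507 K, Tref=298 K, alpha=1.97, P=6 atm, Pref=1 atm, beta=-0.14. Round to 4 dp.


SL = SL0 * (Tu/Tref)^alpha * (P/Pref)^beta
T ratio = 507/298 = 1.70134228
(T ratio)^alpha = 1.70134228^1.97 = 2.848785
(P/Pref)^beta = 6^(-0.14) = 0.778142
SL = 0.36 * 2.848785 * 0.778142 = 0.7980 m/s


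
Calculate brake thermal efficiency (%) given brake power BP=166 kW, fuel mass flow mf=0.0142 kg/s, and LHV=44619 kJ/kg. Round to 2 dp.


eta_BTE = (BP / (mf * LHV)) * 100
Denominator = 0.0142 * 44619 = 633.5898 kW
eta_BTE = (166 / 633.5898) * 100 = 26.20%


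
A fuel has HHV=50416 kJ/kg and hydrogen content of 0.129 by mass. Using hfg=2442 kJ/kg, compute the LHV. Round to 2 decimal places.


LHV = HHV - hfg * 9 * H
Water correction = 2442 * 9 * 0.129 = 2835.162 kJ/kg
LHV = 50416 - 2835.162 = 47580.84 kJ/kg


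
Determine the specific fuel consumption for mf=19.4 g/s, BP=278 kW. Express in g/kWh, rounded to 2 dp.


SFC = (mf / BP) * 3600
Rate = 19.4 / 278 = 0.069784 g/(s*kW)
SFC = 0.069784 * 3600 = 251.22 g/kWh


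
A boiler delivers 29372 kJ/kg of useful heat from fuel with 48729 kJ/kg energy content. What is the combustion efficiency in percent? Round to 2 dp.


Efficiency = (Q_useful / Q_fuel) * 100
Efficiency = (29372 / 48729) * 100
Efficiency = 0.6028 * 100 = 60.28%


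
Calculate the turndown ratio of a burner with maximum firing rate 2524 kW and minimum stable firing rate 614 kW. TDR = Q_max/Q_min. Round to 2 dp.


TDR = Q_max / Q_min
TDR = 2524 / 614 = 4.11


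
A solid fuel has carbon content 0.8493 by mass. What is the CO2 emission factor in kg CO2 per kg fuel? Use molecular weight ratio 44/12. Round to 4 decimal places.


EF = C_frac * (M_CO2 / M_C)
EF = 0.8493 * (44/12)
EF = 0.8493 * 3.666667 = 3.1141 kg_CO2/kg_fuel


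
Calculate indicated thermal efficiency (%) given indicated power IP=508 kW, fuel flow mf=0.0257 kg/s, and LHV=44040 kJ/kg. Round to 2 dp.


eta_ith = (IP / (mf * LHV)) * 100
Denominator = 0.0257 * 44040 = 1131.8280 kW
eta_ith = (508 / 1131.8280) * 100 = 44.88%


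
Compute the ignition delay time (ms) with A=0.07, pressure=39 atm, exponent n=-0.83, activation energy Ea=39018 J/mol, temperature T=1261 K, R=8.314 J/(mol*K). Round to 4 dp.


tau = A * P^n * exp(Ea/(R*T))
P^n = 39^(-0.83) = 0.04779873
Ea/(R*T) = 39018/(8.314*1261) = 3.721687
exp(Ea/(R*T)) = 41.334084
tau = 0.07 * 0.04779873 * 41.334084 = 0.1383 ms


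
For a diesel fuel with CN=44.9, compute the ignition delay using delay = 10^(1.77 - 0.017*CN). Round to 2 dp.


delay = 10^(1.77 - 0.017*CN)
Exponent = 1.77 - 0.017*44.9 = 1.0067
delay = 10^1.0067 = 10.16 ms


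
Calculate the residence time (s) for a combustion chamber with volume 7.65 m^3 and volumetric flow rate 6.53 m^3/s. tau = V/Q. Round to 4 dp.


tau = V / Q_flow
tau = 7.65 / 6.53 = 1.1715 s


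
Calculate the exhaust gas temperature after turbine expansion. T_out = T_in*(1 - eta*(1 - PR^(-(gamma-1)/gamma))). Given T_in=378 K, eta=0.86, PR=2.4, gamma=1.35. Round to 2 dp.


T_out = T_in * (1 - eta * (1 - PR^(-(gamma-1)/gamma)))
Exponent = -(1.35-1)/1.35 = -0.25925926
PR^exp = 2.4^(-0.25925926) = 0.79694200
Factor = 1 - 0.86*(1 - 0.79694200) = 0.82537012
T_out = 378 * 0.82537012 = 311.99 K


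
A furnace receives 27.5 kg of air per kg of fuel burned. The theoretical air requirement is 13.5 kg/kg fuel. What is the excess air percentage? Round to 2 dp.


Excess air = actual - stoichiometric = 27.5 - 13.5 = 14.00 kg/kg fuel
Excess air % = (excess / stoich) * 100 = (14.00 / 13.5) * 100 = 103.70%


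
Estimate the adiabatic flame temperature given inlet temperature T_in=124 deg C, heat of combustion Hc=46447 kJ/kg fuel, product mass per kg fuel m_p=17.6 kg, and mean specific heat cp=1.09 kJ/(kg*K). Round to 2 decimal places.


T_ad = T_in + Hc / (m_p * cp)
Denominator = 17.6 * 1.09 = 19.1840
Temperature rise = 46447 / 19.1840 = 2421.13 K
T_ad = 124 + 2421.13 = 2545.13 deg C


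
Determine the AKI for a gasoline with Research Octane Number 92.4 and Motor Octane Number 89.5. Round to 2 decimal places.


AKI = (RON + MON) / 2
AKI = (92.4 + 89.5) / 2
AKI = 181.9 / 2 = 90.95


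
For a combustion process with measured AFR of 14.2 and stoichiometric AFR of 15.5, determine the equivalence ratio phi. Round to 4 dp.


phi = AFR_stoich / AFR_actual
phi = 15.5 / 14.2 = 1.0915


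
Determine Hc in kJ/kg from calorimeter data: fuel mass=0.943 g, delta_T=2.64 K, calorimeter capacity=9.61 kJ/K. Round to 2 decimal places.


Hc = C_cal * delta_T / m_fuel
Q_released = 9.61 * 2.64 = 25.3704 kJ
m_fuel = 0.943 g = 0.943/1000 kg = 0.000943 kg
Hc = 25.3704 / 0.000943 = 26903.92 kJ/kg


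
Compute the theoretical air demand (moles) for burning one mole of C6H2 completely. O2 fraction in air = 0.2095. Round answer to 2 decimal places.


Balanced combustion: C6H2 + 6.5 O2 -> 6 CO2 + 1 H2O
O2 needed = C + H/4 = 6 + 2/4 = 6.50 moles
Air moles = O2 / 0.2095 = 6.50 / 0.2095 = 31.03 moles air


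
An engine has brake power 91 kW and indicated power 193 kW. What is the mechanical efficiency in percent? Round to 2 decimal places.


eta_mech = (BP / IP) * 100
Ratio = 91 / 193 = 0.4715
eta_mech = 0.4715 * 100 = 47.15%


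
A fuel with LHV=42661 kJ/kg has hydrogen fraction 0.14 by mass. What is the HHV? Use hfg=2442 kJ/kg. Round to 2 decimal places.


HHV = LHV + hfg * 9 * H
Water addition = 2442 * 9 * 0.14 = 3076.920 kJ/kg
HHV = 42661 + 3076.920 = 45737.92 kJ/kg


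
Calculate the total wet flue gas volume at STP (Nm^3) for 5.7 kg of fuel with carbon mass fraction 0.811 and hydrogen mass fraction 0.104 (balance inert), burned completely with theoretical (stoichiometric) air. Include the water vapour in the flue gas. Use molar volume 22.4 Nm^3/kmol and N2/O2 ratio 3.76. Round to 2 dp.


Per kg fuel: CO2 = (C/12 kmol)*22.4 = (0.811/12)*22.4 = 1.51387 Nm^3
Per kg fuel: H2O = (H/2 kmol)*22.4 = (0.104/2)*22.4 = 1.16480 Nm^3
O2 needed per kg fuel = C/12 + H/4 = 0.811/12 + 0.104/4 = 0.09358333 kmol
Per kg fuel: N2 = O2*3.76*22.4 = 0.09358333*3.76*22.4 = 7.88196 Nm^3
Total per kg = 1.51387 + 1.16480 + 7.88196 = 10.56063 Nm^3
Total = 10.56063 * 5.7 = 60.20 Nm^3


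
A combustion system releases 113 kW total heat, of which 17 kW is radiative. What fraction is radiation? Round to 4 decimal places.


f_rad = Q_rad / Q_total
f_rad = 17 / 113 = 0.1504


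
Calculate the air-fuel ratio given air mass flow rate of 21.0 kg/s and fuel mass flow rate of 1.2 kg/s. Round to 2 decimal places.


AFR = m_air / m_fuel
AFR = 21.0 / 1.2 = 17.50


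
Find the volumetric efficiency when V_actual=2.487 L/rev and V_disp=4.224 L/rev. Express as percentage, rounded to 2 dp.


eta_v = (V_actual / V_disp) * 100
Ratio = 2.487 / 4.224 = 0.5888
eta_v = 0.5888 * 100 = 58.88%


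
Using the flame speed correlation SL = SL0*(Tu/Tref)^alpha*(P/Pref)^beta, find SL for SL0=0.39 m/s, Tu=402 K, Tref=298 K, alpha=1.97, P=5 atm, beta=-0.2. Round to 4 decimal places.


SL = SL0 * (Tu/Tref)^alpha * (P/Pref)^beta
T ratio = 402/298 = 1.34899329
(T ratio)^alpha = 1.34899329^1.97 = 1.803513
(P/Pref)^beta = 5^(-0.2) = 0.724780
SL = 0.39 * 1.803513 * 0.724780 = 0.5098 m/s


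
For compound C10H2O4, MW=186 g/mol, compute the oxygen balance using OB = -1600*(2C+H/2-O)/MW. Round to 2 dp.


OB = -1600 * (2C + H/2 - O) / MW
Inner = 2*10 + 2/2 - 4 = 17.00
OB = -1600 * 17.00 / 186 = -146.24%


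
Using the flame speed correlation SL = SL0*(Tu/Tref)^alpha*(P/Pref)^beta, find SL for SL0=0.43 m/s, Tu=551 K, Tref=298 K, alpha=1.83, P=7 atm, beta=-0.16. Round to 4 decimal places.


SL = SL0 * (Tu/Tref)^alpha * (P/Pref)^beta
T ratio = 551/298 = 1.84899329
(T ratio)^alpha = 1.84899329^1.83 = 3.079581
(P/Pref)^beta = 7^(-0.16) = 0.732461
SL = 0.43 * 3.079581 * 0.732461 = 0.9699 m/s


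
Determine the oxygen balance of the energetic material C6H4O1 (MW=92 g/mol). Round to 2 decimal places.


OB = -1600 * (2C + H/2 - O) / MW
Inner = 2*6 + 4/2 - 1 = 13.00
OB = -1600 * 13.00 / 92 = -226.09%


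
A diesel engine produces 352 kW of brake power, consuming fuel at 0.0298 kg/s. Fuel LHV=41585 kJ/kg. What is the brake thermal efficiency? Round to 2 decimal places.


eta_BTE = (BP / (mf * LHV)) * 100
Denominator = 0.0298 * 41585 = 1239.2330 kW
eta_BTE = (352 / 1239.2330) * 100 = 28.40%


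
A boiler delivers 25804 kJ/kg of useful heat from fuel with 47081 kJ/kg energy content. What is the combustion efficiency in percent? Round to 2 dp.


Efficiency = (Q_useful / Q_fuel) * 100
Efficiency = (25804 / 47081) * 100
Efficiency = 0.5481 * 100 = 54.81%


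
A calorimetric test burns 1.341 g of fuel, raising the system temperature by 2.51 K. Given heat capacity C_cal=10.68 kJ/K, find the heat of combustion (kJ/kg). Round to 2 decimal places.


Hc = C_cal * delta_T / m_fuel
Q_released = 10.68 * 2.51 = 26.8068 kJ
m_fuel = 1.341 g = 1.341/1000 kg = 0.001341 kg
Hc = 26.8068 / 0.001341 = 19990.16 kJ/kg


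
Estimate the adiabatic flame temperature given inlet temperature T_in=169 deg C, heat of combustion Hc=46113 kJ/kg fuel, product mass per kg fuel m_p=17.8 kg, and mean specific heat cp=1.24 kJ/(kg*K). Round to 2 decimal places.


T_ad = T_in + Hc / (m_p * cp)
Denominator = 17.8 * 1.24 = 22.0720
Temperature rise = 46113 / 22.0720 = 2089.21 K
T_ad = 169 + 2089.21 = 2258.21 deg C


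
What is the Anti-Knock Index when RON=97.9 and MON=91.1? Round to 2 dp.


AKI = (RON + MON) / 2
AKI = (97.9 + 91.1) / 2
AKI = 189.0 / 2 = 94.50


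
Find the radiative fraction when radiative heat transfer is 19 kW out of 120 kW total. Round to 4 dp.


f_rad = Q_rad / Q_total
f_rad = 19 / 120 = 0.1583


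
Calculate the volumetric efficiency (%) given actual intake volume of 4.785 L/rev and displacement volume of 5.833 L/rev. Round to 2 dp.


eta_v = (V_actual / V_disp) * 100
Ratio = 4.785 / 5.833 = 0.8203
eta_v = 0.8203 * 100 = 82.03%


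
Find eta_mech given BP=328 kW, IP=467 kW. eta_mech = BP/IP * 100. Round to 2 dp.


eta_mech = (BP / IP) * 100
Ratio = 328 / 467 = 0.7024
eta_mech = 0.7024 * 100 = 70.24%


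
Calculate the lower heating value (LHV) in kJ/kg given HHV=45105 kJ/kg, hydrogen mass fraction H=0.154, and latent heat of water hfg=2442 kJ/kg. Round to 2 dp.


LHV = HHV - hfg * 9 * H
Water correction = 2442 * 9 * 0.154 = 3384.612 kJ/kg
LHV = 45105 - 3384.612 = 41720.39 kJ/kg


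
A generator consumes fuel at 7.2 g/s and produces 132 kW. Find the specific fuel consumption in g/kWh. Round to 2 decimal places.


SFC = (mf / BP) * 3600
Rate = 7.2 / 132 = 0.054545 g/(s*kW)
SFC = 0.054545 * 3600 = 196.36 g/kWh


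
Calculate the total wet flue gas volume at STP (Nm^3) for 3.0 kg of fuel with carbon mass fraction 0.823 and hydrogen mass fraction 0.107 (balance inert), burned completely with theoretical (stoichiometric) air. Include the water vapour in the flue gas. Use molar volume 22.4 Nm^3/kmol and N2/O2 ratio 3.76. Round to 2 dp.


Per kg fuel: CO2 = (C/12 kmol)*22.4 = (0.823/12)*22.4 = 1.53627 Nm^3
Per kg fuel: H2O = (H/2 kmol)*22.4 = (0.107/2)*22.4 = 1.19840 Nm^3
O2 needed per kg fuel = C/12 + H/4 = 0.823/12 + 0.107/4 = 0.09533333 kmol
Per kg fuel: N2 = O2*3.76*22.4 = 0.09533333*3.76*22.4 = 8.02935 Nm^3
Total per kg = 1.53627 + 1.19840 + 8.02935 = 10.76402 Nm^3
Total = 10.76402 * 3.0 = 32.29 Nm^3


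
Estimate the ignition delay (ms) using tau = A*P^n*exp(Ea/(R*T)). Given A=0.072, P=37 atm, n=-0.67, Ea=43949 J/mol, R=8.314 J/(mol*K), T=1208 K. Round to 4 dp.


tau = A * P^n * exp(Ea/(R*T))
P^n = 37^(-0.67) = 0.08898255
Ea/(R*T) = 43949/(8.314*1208) = 4.375947
exp(Ea/(R*T)) = 79.515097
tau = 0.072 * 0.08898255 * 79.515097 = 0.5094 ms


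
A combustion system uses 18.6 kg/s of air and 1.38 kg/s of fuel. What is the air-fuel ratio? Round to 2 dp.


AFR = m_air / m_fuel
AFR = 18.6 / 1.38 = 13.48


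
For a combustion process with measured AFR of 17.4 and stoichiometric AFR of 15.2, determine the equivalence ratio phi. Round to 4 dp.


phi = AFR_stoich / AFR_actual
phi = 15.2 / 17.4 = 0.8736


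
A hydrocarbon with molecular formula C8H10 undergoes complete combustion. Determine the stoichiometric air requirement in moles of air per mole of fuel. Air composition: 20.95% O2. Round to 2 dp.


Balanced combustion: C8H10 + 10.5 O2 -> 8 CO2 + 5 H2O
O2 needed = C + H/4 = 8 + 10/4 = 10.50 moles
Air moles = O2 / 0.2095 = 10.50 / 0.2095 = 50.12 moles air


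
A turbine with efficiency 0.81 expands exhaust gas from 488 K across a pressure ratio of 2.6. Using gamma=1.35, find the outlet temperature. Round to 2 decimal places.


T_out = T_in * (1 - eta * (1 - PR^(-(gamma-1)/gamma)))
Exponent = -(1.35-1)/1.35 = -0.25925926
PR^exp = 2.6^(-0.25925926) = 0.78057442
Factor = 1 - 0.81*(1 - 0.78057442) = 0.82226528
T_out = 488 * 0.82226528 = 401.27 K


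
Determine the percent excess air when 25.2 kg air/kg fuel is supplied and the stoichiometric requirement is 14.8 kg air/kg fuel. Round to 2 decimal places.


Excess air = actual - stoichiometric = 25.2 - 14.8 = 10.40 kg/kg fuel
Excess air % = (excess / stoich) * 100 = (10.40 / 14.8) * 100 = 70.27%


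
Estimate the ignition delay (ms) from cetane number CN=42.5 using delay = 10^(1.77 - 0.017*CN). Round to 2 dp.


delay = 10^(1.77 - 0.017*CN)
Exponent = 1.77 - 0.017*42.5 = 1.0475
delay = 10^1.0475 = 11.16 ms


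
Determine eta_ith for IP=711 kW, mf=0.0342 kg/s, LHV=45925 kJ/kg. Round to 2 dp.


eta_ith = (IP / (mf * LHV)) * 100
Denominator = 0.0342 * 45925 = 1570.6350 kW
eta_ith = (711 / 1570.6350) * 100 = 45.27%


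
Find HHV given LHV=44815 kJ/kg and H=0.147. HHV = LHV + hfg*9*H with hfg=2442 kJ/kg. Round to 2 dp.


HHV = LHV + hfg * 9 * H
Water addition = 2442 * 9 * 0.147 = 3230.766 kJ/kg
HHV = 44815 + 3230.766 = 48045.77 kJ/kg


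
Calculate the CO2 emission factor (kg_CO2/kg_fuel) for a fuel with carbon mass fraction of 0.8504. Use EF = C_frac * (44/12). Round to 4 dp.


EF = C_frac * (M_CO2 / M_C)
EF = 0.8504 * (44/12)
EF = 0.8504 * 3.666667 = 3.1181 kg_CO2/kg_fuel


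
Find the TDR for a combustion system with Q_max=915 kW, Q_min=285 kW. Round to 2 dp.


TDR = Q_max / Q_min
TDR = 915 / 285 = 3.21


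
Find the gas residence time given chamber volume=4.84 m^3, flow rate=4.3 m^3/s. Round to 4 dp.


tau = V / Q_flow
tau = 4.84 / 4.3 = 1.1256 s


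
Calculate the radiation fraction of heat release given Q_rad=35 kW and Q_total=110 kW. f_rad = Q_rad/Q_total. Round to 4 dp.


f_rad = Q_rad / Q_total
f_rad = 35 / 110 = 0.3182


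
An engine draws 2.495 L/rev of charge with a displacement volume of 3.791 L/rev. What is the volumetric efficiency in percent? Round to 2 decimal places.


eta_v = (V_actual / V_disp) * 100
Ratio = 2.495 / 3.791 = 0.6581
eta_v = 0.6581 * 100 = 65.81%


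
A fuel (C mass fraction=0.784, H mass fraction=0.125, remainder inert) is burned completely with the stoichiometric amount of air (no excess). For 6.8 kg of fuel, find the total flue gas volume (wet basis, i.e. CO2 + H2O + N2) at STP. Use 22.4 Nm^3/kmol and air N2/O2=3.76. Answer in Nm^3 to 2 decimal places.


Per kg fuel: CO2 = (C/12 kmol)*22.4 = (0.784/12)*22.4 = 1.46347 Nm^3
Per kg fuel: H2O = (H/2 kmol)*22.4 = (0.125/2)*22.4 = 1.40000 Nm^3
O2 needed per kg fuel = C/12 + H/4 = 0.784/12 + 0.125/4 = 0.09658333 kmol
Per kg fuel: N2 = O2*3.76*22.4 = 0.09658333*3.76*22.4 = 8.13463 Nm^3
Total per kg = 1.46347 + 1.40000 + 8.13463 = 10.99810 Nm^3
Total = 10.99810 * 6.8 = 74.79 Nm^3


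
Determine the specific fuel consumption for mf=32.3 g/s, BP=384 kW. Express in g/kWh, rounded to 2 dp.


SFC = (mf / BP) * 3600
Rate = 32.3 / 384 = 0.084115 g/(s*kW)
SFC = 0.084115 * 3600 = 302.81 g/kWh


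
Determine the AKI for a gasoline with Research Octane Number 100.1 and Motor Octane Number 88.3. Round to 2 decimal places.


AKI = (RON + MON) / 2
AKI = (100.1 + 88.3) / 2
AKI = 188.4 / 2 = 94.20


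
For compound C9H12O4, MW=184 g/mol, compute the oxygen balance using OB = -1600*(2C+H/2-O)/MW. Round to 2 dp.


OB = -1600 * (2C + H/2 - O) / MW
Inner = 2*9 + 12/2 - 4 = 20.00
OB = -1600 * 20.00 / 184 = -173.91%


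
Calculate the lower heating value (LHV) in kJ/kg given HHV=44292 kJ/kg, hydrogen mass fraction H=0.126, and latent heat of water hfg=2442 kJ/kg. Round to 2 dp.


LHV = HHV - hfg * 9 * H
Water correction = 2442 * 9 * 0.126 = 2769.228 kJ/kg
LHV = 44292 - 2769.228 = 41522.77 kJ/kg


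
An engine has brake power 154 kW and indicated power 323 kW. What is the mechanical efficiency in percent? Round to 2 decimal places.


eta_mech = (BP / IP) * 100
Ratio = 154 / 323 = 0.4768
eta_mech = 0.4768 * 100 = 47.68%


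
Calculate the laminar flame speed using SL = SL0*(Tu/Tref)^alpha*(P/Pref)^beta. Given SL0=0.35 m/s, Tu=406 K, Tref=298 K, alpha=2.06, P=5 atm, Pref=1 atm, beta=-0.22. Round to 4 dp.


SL = SL0 * (Tu/Tref)^alpha * (P/Pref)^beta
T ratio = 406/298 = 1.36241611
(T ratio)^alpha = 1.36241611^2.06 = 1.890942
(P/Pref)^beta = 5^(-0.22) = 0.701821
SL = 0.35 * 1.890942 * 0.701821 = 0.4645 m/s


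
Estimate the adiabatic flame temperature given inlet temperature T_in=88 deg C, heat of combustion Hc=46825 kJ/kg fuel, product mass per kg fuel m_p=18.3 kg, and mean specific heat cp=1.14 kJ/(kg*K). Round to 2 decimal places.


T_ad = T_in + Hc / (m_p * cp)
Denominator = 18.3 * 1.14 = 20.8620
Temperature rise = 46825 / 20.8620 = 2244.51 K
T_ad = 88 + 2244.51 = 2332.51 deg C


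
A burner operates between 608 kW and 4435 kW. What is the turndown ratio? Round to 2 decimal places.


TDR = Q_max / Q_min
TDR = 4435 / 608 = 7.29


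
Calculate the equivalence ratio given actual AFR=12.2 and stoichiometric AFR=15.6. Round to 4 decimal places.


phi = AFR_stoich / AFR_actual
phi = 15.6 / 12.2 = 1.2787


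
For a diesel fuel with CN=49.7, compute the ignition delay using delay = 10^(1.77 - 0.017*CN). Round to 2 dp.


delay = 10^(1.77 - 0.017*CN)
Exponent = 1.77 - 0.017*49.7 = 0.9251
delay = 10^0.9251 = 8.42 ms


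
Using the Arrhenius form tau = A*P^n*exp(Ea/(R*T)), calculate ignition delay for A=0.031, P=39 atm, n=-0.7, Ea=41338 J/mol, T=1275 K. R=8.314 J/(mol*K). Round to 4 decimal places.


tau = A * P^n * exp(Ea/(R*T))
P^n = 39^(-0.7) = 0.07695818
Ea/(R*T) = 41338/(8.314*1275) = 3.899683
exp(Ea/(R*T)) = 49.386769
tau = 0.031 * 0.07695818 * 49.386769 = 0.1178 ms


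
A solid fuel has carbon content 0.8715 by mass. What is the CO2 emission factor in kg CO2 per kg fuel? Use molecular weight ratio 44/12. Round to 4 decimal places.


EF = C_frac * (M_CO2 / M_C)
EF = 0.8715 * (44/12)
EF = 0.8715 * 3.666667 = 3.1955 kg_CO2/kg_fuel


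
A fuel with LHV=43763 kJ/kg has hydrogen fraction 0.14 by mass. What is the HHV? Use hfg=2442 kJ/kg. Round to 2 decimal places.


HHV = LHV + hfg * 9 * H
Water addition = 2442 * 9 * 0.14 = 3076.920 kJ/kg
HHV = 43763 + 3076.920 = 46839.92 kJ/kg


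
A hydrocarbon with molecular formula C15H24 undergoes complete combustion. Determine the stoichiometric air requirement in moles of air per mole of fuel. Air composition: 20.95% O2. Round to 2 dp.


Balanced combustion: C15H24 + 21 O2 -> 15 CO2 + 12 H2O
O2 needed = C + H/4 = 15 + 24/4 = 21.00 moles
Air moles = O2 / 0.2095 = 21.00 / 0.2095 = 100.24 moles air


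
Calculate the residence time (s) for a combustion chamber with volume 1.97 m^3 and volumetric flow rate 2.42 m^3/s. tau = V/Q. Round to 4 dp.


tau = V / Q_flow
tau = 1.97 / 2.42 = 0.8140 s


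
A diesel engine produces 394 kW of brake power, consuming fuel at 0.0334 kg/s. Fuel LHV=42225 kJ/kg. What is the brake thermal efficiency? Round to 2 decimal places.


eta_BTE = (BP / (mf * LHV)) * 100
Denominator = 0.0334 * 42225 = 1410.3150 kW
eta_BTE = (394 / 1410.3150) * 100 = 27.94%


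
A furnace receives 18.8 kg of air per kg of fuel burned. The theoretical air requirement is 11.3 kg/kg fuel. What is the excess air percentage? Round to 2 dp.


Excess air = actual - stoichiometric = 18.8 - 11.3 = 7.50 kg/kg fuel
Excess air % = (excess / stoich) * 100 = (7.50 / 11.3) * 100 = 66.37%


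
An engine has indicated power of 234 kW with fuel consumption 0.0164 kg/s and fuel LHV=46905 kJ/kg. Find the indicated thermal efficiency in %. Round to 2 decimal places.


eta_ith = (IP / (mf * LHV)) * 100
Denominator = 0.0164 * 46905 = 769.2420 kW
eta_ith = (234 / 769.2420) * 100 = 30.42%


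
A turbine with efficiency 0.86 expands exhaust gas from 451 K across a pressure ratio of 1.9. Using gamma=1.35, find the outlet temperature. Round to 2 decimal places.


T_out = T_in * (1 - eta * (1 - PR^(-(gamma-1)/gamma)))
Exponent = -(1.35-1)/1.35 = -0.25925926
PR^exp = 1.9^(-0.25925926) = 0.84670193
Factor = 1 - 0.86*(1 - 0.84670193) = 0.86816366
T_out = 451 * 0.86816366 = 391.54 K


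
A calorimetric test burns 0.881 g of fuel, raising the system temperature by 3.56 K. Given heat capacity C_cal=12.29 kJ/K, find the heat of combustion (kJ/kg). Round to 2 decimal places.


Hc = C_cal * delta_T / m_fuel
Q_released = 12.29 * 3.56 = 43.7524 kJ
m_fuel = 0.881 g = 0.881/1000 kg = 0.000881 kg
Hc = 43.7524 / 0.000881 = 49662.20 kJ/kg


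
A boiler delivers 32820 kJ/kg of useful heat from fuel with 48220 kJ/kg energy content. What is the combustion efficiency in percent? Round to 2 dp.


Efficiency = (Q_useful / Q_fuel) * 100
Efficiency = (32820 / 48220) * 100
Efficiency = 0.6806 * 100 = 68.06%


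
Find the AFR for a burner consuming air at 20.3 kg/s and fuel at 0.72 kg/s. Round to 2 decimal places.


AFR = m_air / m_fuel
AFR = 20.3 / 0.72 = 28.19


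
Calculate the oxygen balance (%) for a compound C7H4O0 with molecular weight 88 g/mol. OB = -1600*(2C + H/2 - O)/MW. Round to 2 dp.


OB = -1600 * (2C + H/2 - O) / MW
Inner = 2*7 + 4/2 - 0 = 16.00
OB = -1600 * 16.00 / 88 = -290.91%


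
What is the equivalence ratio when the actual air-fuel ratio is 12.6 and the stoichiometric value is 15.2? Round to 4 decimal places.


phi = AFR_stoich / AFR_actual
phi = 15.2 / 12.6 = 1.2063


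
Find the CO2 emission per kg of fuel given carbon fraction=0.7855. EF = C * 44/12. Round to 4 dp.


EF = C_frac * (M_CO2 / M_C)
EF = 0.7855 * (44/12)
EF = 0.7855 * 3.666667 = 2.8802 kg_CO2/kg_fuel


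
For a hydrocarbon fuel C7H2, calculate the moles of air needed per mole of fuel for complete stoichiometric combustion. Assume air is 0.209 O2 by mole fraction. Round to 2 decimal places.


Balanced combustion: C7H2 + 7.5 O2 -> 7 CO2 + 1 H2O
O2 needed = C + H/4 = 7 + 2/4 = 7.50 moles
Air moles = O2 / 0.209 = 7.50 / 0.209 = 35.89 moles air


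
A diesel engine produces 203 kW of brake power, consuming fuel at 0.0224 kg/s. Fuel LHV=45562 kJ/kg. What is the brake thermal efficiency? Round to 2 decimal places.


eta_BTE = (BP / (mf * LHV)) * 100
Denominator = 0.0224 * 45562 = 1020.5888 kW
eta_BTE = (203 / 1020.5888) * 100 = 19.89%


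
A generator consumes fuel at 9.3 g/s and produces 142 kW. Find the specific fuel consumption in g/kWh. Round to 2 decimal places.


SFC = (mf / BP) * 3600
Rate = 9.3 / 142 = 0.065493 g/(s*kW)
SFC = 0.065493 * 3600 = 235.77 g/kWh


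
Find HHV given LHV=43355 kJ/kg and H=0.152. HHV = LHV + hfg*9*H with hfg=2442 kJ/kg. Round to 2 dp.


HHV = LHV + hfg * 9 * H
Water addition = 2442 * 9 * 0.152 = 3340.656 kJ/kg
HHV = 43355 + 3340.656 = 46695.66 kJ/kg


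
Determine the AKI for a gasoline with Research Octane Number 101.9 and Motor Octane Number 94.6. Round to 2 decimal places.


AKI = (RON + MON) / 2
AKI = (101.9 + 94.6) / 2
AKI = 196.5 / 2 = 98.25


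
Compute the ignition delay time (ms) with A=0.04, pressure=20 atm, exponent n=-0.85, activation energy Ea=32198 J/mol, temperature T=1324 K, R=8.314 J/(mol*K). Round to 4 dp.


tau = A * P^n * exp(Ea/(R*T))
P^n = 20^(-0.85) = 0.07836543
Ea/(R*T) = 32198/(8.314*1324) = 2.925034
exp(Ea/(R*T)) = 18.634856
tau = 0.04 * 0.07836543 * 18.634856 = 0.0584 ms


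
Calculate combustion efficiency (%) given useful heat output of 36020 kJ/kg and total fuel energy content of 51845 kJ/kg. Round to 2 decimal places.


Efficiency = (Q_useful / Q_fuel) * 100
Efficiency = (36020 / 51845) * 100
Efficiency = 0.6948 * 100 = 69.48%


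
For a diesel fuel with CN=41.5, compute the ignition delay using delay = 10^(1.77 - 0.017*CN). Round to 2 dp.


delay = 10^(1.77 - 0.017*CN)
Exponent = 1.77 - 0.017*41.5 = 1.0645
delay = 10^1.0645 = 11.60 ms


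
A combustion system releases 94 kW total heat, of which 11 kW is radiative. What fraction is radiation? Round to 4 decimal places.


f_rad = Q_rad / Q_total
f_rad = 11 / 94 = 0.1170


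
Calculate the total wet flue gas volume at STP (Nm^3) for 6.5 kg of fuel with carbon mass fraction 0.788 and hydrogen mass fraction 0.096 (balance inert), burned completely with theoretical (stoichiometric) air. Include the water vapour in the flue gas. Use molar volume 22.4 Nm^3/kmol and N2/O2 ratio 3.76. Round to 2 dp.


Per kg fuel: CO2 = (C/12 kmol)*22.4 = (0.788/12)*22.4 = 1.47093 Nm^3
Per kg fuel: H2O = (H/2 kmol)*22.4 = (0.096/2)*22.4 = 1.07520 Nm^3
O2 needed per kg fuel = C/12 + H/4 = 0.788/12 + 0.096/4 = 0.08966667 kmol
Per kg fuel: N2 = O2*3.76*22.4 = 0.08966667*3.76*22.4 = 7.55209 Nm^3
Total per kg = 1.47093 + 1.07520 + 7.55209 = 10.09822 Nm^3
Total = 10.09822 * 6.5 = 65.64 Nm^3


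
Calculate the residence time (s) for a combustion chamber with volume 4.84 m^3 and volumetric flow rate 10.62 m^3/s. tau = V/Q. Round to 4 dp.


tau = V / Q_flow
tau = 4.84 / 10.62 = 0.4557 s


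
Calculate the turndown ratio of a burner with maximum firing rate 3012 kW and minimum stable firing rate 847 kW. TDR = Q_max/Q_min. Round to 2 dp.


TDR = Q_max / Q_min
TDR = 3012 / 847 = 3.56


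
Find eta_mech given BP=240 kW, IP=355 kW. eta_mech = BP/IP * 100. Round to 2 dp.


eta_mech = (BP / IP) * 100
Ratio = 240 / 355 = 0.6761
eta_mech = 0.6761 * 100 = 67.61%


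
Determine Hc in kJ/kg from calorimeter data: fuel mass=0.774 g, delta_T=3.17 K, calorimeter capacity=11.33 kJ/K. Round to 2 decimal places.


Hc = C_cal * delta_T / m_fuel
Q_released = 11.33 * 3.17 = 35.9161 kJ
m_fuel = 0.774 g = 0.774/1000 kg = 0.000774 kg
Hc = 35.9161 / 0.000774 = 46403.23 kJ/kg


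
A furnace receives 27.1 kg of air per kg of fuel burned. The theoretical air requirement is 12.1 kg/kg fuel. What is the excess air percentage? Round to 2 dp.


Excess air = actual - stoichiometric = 27.1 - 12.1 = 15.00 kg/kg fuel
Excess air % = (excess / stoich) * 100 = (15.00 / 12.1) * 100 = 123.97%


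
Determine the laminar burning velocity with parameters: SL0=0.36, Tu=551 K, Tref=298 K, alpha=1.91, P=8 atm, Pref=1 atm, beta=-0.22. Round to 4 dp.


SL = SL0 * (Tu/Tref)^alpha * (P/Pref)^beta
T ratio = 551/298 = 1.84899329
(T ratio)^alpha = 1.84899329^1.91 = 3.234793
(P/Pref)^beta = 8^(-0.22) = 0.632878
SL = 0.36 * 3.234793 * 0.632878 = 0.7370 m/s


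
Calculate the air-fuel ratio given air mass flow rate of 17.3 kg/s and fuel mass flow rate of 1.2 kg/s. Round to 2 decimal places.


AFR = m_air / m_fuel
AFR = 17.3 / 1.2 = 14.42


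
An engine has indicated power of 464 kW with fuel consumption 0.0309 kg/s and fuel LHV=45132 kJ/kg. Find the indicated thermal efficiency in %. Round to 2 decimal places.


eta_ith = (IP / (mf * LHV)) * 100
Denominator = 0.0309 * 45132 = 1394.5788 kW
eta_ith = (464 / 1394.5788) * 100 = 33.27%


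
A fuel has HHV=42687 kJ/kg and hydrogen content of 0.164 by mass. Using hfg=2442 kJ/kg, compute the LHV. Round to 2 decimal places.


LHV = HHV - hfg * 9 * H
Water correction = 2442 * 9 * 0.164 = 3604.392 kJ/kg
LHV = 42687 - 3604.392 = 39082.61 kJ/kg


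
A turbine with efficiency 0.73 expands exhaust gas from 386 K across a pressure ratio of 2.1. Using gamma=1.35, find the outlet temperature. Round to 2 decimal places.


T_out = T_in * (1 - eta * (1 - PR^(-(gamma-1)/gamma)))
Exponent = -(1.35-1)/1.35 = -0.25925926
PR^exp = 2.1^(-0.25925926) = 0.82501466
Factor = 1 - 0.73*(1 - 0.82501466) = 0.87226070
T_out = 386 * 0.87226070 = 336.69 K
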